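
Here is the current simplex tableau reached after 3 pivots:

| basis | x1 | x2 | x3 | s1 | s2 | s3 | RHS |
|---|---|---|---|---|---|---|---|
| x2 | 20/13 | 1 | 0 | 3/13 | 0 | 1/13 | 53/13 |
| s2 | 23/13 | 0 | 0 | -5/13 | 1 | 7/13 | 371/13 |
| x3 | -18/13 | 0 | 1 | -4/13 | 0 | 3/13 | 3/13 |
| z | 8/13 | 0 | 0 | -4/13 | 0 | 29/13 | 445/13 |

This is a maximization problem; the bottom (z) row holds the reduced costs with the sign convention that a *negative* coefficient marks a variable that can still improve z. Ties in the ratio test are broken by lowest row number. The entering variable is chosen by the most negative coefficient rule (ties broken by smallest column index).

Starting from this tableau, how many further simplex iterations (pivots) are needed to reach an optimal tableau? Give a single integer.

1

pivot: s1 in, x2 out → z = 119/3
No improving column remains; optimal.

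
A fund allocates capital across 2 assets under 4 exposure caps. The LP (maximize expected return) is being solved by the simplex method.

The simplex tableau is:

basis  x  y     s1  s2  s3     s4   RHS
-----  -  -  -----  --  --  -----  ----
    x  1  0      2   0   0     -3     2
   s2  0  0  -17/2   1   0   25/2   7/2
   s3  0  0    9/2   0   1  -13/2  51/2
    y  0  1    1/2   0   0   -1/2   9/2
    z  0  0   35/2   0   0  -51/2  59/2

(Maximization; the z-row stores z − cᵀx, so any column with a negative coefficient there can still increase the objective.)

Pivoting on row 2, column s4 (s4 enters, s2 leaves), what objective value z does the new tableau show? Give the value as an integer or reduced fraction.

Minimum ratio for s4: (7/2)/(25/2) = 7/25.
z changes by −(z-row coeff of s4)·ratio = −(-51/2)·(7/25) = 357/50.
New z = 59/2 + (357/50) = 916/25.

916/25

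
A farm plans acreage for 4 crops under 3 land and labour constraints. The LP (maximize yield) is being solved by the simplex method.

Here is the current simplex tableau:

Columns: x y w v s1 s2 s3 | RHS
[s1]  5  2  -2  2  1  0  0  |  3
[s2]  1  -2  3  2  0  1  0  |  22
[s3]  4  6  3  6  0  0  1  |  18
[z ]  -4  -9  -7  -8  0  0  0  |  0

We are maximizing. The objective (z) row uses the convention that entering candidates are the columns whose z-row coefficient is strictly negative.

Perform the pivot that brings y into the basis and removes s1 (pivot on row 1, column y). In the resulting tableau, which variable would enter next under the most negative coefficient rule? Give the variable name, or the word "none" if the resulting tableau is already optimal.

Pivot element 2. New z-row = old z-row − (-9)·(row 1/2).
Updated z-row coefficients: x: 37/2, y: 0, w: -16, v: 1, s1: 9/2, s2: 0, s3: 0.
The most negative is -16 in column w, so w would enter next.

w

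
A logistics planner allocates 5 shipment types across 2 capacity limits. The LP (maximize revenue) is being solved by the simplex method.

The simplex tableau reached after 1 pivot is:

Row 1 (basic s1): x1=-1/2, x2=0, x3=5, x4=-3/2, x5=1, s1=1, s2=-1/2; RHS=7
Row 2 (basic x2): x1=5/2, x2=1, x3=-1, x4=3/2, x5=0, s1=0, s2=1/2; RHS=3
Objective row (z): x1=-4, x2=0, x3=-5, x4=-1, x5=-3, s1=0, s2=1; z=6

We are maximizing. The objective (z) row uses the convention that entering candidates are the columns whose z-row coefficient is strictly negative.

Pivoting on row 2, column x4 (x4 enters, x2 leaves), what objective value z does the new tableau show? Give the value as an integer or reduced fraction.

Minimum ratio for x4: 3/(3/2) = 2.
z changes by −(z-row coeff of x4)·ratio = −(-1)·2 = 2.
New z = 6 + 2 = 8.

8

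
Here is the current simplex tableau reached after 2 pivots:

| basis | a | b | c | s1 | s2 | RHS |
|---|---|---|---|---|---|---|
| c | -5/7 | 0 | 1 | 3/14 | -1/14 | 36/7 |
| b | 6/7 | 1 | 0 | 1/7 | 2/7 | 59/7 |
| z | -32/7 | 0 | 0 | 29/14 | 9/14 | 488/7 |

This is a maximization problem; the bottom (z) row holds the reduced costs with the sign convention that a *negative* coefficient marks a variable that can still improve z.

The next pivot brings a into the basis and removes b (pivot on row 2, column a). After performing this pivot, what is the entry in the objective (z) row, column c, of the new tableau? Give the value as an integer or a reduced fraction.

0

Pivot element is row 2, column a: 6/7.
Normalize row 2: new (row 2, c) = 0/(6/7) = 0.
z-row ← z-row − (-32/7)·(new row 2): 0 − (-32/7)·0 = 0.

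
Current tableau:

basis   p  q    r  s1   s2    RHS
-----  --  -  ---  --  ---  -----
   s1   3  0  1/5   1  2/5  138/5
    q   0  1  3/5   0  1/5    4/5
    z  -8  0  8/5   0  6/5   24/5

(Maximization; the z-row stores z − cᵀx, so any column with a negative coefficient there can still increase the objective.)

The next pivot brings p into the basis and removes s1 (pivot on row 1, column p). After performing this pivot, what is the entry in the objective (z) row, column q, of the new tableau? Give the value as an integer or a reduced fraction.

0

Pivot element is row 1, column p: 3.
Normalize row 1: new (row 1, q) = 0/3 = 0.
z-row ← z-row − (-8)·(new row 1): 0 − (-8)·0 = 0.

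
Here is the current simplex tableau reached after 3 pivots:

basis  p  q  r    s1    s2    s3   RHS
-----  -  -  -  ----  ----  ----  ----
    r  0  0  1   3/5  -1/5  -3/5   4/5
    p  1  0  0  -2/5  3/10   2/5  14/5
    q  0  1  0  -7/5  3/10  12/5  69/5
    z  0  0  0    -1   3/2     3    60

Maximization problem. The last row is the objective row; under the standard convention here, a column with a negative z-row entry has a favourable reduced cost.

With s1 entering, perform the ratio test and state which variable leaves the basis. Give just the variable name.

r

Ratios: row 1 (r): (4/5)/(3/5) = 4/3; row 2 (p): entry -2/5 ≤ 0, skip; row 3 (q): entry -7/5 ≤ 0, skip.
Minimum ratio 4/3 is in the r row, so r leaves.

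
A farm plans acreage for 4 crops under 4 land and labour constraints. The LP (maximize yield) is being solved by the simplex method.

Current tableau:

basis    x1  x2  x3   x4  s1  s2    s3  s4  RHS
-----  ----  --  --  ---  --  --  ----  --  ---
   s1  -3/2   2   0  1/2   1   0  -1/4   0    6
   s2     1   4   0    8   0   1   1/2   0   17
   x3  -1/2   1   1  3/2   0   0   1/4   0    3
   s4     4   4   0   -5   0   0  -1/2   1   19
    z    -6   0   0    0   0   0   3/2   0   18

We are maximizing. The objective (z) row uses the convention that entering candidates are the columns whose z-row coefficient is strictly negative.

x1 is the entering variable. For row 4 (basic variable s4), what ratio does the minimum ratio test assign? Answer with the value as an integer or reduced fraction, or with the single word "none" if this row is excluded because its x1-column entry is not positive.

Ratio = RHS / (x1 entry) = 19 / 4 = 19/4.

19/4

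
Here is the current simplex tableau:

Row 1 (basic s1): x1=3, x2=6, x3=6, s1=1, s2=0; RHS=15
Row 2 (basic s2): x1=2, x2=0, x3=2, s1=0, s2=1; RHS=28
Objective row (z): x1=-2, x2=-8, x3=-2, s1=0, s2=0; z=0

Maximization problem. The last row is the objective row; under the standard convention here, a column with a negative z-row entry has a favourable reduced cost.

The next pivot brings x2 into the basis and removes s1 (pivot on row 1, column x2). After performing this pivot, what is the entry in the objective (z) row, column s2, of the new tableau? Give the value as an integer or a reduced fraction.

0

Pivot element is row 1, column x2: 6.
Normalize row 1: new (row 1, s2) = 0/6 = 0.
z-row ← z-row − (-8)·(new row 1): 0 − (-8)·0 = 0.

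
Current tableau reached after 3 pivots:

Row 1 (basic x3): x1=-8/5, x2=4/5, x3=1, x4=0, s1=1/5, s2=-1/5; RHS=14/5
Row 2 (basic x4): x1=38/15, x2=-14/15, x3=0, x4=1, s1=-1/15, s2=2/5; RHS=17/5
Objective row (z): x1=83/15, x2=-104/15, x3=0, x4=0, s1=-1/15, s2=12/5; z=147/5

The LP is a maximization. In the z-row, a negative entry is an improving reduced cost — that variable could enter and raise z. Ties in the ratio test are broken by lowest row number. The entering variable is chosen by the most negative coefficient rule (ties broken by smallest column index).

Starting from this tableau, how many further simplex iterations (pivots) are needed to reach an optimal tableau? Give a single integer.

pivot: x2 in, x3 out → z = 161/3
pivot: x1 in, x4 out → z = 137
No improving column remains; optimal.

2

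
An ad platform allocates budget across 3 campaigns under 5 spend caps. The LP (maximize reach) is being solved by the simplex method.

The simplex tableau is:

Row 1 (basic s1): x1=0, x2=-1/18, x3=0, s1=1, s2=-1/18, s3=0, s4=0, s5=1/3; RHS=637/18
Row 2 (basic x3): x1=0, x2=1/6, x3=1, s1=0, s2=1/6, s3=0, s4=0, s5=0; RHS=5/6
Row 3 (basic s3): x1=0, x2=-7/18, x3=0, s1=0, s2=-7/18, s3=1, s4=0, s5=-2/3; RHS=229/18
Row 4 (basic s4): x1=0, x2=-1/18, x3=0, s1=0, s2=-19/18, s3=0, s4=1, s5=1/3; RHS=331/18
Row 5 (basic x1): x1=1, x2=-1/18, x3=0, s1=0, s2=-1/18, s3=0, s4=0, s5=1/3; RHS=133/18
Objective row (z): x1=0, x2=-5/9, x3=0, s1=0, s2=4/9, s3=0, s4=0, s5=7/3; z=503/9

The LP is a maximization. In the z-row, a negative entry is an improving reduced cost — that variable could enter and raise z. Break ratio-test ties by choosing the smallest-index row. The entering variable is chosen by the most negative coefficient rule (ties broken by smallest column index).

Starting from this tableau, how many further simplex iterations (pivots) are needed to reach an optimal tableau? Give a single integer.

pivot: x2 in, x3 out → z = 176/3
No improving column remains; optimal.

1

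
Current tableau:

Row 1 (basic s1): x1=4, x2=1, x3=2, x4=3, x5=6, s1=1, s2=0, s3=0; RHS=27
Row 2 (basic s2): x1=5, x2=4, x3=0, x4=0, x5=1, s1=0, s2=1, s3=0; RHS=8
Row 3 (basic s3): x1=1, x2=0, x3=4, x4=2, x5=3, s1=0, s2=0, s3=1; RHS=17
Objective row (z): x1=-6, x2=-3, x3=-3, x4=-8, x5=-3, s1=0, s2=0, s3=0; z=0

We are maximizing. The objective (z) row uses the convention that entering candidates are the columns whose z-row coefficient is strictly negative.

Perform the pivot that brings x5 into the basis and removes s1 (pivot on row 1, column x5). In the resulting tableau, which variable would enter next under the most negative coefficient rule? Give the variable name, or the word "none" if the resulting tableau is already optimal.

Pivot element 6. New z-row = old z-row − (-3)·(row 1/6).
Updated z-row coefficients: x1: -4, x2: -5/2, x3: -2, x4: -13/2, x5: 0, s1: 1/2, s2: 0, s3: 0.
The most negative is -13/2 in column x4, so x4 would enter next.

x4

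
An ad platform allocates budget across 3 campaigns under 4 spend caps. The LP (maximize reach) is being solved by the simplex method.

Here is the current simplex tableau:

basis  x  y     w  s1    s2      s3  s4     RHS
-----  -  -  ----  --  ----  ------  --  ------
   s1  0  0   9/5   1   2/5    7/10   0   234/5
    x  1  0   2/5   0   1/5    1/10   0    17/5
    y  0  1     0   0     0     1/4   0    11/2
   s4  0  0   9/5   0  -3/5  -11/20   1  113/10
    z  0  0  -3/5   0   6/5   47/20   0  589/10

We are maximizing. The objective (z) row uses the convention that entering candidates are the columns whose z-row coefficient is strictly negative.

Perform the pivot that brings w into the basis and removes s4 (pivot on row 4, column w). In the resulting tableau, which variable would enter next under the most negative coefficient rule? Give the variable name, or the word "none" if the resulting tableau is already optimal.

none

Pivot element 9/5. New z-row = old z-row − (-3/5)·(row 4/(9/5)).
Updated z-row coefficients: x: 0, y: 0, w: 0, s1: 0, s2: 1, s3: 13/6, s4: 1/3.
No coefficient is strictly negative; the tableau after this pivot is optimal.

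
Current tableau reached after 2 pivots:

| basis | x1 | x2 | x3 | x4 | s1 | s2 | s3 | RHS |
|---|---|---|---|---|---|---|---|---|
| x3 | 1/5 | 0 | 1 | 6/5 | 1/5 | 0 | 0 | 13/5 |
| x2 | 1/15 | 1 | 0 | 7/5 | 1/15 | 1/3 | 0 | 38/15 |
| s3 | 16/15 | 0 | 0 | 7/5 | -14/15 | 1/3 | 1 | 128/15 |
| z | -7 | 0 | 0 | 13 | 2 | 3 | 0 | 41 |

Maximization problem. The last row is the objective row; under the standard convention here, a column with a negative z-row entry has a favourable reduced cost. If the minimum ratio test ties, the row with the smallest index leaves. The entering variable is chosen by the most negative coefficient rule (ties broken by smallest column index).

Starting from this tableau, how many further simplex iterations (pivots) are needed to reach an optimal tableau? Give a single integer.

2

pivot: x1 in, s3 out → z = 97
pivot: s1 in, x3 out → z = 108
No improving column remains; optimal.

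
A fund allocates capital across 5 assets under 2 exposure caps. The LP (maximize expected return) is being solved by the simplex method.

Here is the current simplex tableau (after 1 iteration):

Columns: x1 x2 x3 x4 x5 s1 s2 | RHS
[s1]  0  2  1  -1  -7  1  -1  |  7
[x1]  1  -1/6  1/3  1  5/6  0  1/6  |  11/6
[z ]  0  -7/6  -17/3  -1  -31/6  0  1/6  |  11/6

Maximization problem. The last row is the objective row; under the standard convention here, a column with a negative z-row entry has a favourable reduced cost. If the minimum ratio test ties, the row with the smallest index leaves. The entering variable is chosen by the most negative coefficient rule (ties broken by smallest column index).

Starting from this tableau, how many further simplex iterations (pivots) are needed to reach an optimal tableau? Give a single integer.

3

pivot: x3 in, x1 out → z = 33
pivot: x2 in, s1 out → z = 177/5
pivot: x5 in, x3 out → z = 286/3
No improving column remains; optimal.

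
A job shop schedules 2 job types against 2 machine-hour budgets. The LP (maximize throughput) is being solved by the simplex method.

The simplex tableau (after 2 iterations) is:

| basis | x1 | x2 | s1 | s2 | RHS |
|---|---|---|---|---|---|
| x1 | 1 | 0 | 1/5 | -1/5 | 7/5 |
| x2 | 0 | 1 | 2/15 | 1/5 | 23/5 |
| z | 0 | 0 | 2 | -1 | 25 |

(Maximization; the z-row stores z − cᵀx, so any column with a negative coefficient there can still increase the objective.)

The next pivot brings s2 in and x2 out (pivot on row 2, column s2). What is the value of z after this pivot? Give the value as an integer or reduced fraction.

Minimum ratio for s2: (23/5)/(1/5) = 23.
z changes by −(z-row coeff of s2)·ratio = −(-1)·23 = 23.
New z = 25 + 23 = 48.

48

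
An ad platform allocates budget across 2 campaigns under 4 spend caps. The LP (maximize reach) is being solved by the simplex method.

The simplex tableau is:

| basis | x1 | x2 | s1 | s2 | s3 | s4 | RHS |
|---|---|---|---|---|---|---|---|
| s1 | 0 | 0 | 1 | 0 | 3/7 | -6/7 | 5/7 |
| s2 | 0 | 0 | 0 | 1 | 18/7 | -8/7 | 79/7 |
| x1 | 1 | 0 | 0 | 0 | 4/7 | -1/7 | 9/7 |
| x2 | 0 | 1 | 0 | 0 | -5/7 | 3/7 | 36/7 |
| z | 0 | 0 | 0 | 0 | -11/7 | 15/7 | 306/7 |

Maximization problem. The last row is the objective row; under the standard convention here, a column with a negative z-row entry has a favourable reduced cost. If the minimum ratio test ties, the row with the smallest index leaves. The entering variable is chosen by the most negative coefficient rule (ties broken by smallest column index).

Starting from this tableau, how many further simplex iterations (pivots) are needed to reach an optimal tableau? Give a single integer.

pivot: s3 in, s1 out → z = 139/3
pivot: s4 in, x1 out → z = 140/3
No improving column remains; optimal.

2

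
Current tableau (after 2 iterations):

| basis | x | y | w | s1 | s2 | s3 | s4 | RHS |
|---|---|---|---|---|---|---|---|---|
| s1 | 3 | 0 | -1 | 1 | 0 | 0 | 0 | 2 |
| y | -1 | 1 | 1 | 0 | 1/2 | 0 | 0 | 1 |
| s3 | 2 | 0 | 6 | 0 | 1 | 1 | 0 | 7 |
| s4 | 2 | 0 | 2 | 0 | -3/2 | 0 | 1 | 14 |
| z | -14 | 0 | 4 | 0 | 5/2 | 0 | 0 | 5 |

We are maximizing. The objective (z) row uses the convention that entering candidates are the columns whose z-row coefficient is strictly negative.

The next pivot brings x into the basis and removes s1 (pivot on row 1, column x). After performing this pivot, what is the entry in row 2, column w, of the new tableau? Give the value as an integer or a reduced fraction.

Pivot element is row 1, column x: 3.
Normalize row 1: new (row 1, w) = (-1)/3 = -1/3.
row 2 ← row 2 − (-1)·(new row 1): 1 − (-1)·(-1/3) = 2/3.

2/3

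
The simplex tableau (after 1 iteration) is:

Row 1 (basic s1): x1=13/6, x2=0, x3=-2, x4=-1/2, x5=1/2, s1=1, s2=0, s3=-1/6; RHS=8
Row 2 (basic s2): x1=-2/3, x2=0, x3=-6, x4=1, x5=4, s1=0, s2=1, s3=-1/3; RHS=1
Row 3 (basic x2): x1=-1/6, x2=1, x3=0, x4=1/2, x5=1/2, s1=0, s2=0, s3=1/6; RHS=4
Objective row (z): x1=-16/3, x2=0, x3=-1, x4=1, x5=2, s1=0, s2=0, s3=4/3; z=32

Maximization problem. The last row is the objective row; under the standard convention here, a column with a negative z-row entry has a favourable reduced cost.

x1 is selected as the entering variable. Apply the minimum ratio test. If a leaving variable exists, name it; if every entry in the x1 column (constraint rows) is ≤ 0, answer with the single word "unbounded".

Ratios: row 1 (s1): 8/(13/6) = 48/13; row 2 (s2): entry -2/3 ≤ 0, skip; row 3 (x2): entry -1/6 ≤ 0, skip.
Minimum ratio is in the s1 row, so s1 leaves.

s1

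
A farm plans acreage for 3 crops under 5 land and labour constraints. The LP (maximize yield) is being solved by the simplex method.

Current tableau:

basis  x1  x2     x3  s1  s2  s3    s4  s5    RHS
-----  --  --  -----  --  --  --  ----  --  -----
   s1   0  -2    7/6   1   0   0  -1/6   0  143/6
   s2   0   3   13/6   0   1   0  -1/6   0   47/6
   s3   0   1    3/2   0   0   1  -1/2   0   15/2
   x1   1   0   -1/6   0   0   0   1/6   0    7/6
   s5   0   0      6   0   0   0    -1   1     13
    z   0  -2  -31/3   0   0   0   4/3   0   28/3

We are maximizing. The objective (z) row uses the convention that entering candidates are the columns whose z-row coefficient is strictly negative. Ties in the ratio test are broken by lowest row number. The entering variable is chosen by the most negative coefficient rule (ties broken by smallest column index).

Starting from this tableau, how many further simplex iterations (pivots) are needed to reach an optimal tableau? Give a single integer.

3

pivot: x3 in, s5 out → z = 571/18
pivot: x2 in, s2 out → z = 913/27
pivot: s4 in, x1 out → z = 110/3
No improving column remains; optimal.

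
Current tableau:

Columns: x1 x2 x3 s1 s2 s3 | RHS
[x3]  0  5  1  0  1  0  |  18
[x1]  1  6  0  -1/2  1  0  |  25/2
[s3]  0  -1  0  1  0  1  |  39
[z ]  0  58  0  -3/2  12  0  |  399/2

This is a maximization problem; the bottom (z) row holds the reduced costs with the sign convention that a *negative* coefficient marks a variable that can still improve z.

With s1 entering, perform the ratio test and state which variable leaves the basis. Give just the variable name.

s3

Ratios: row 1 (x3): entry 0 ≤ 0, skip; row 2 (x1): entry -1/2 ≤ 0, skip; row 3 (s3): 39/1 = 39.
Minimum ratio 39 is in the s3 row, so s3 leaves.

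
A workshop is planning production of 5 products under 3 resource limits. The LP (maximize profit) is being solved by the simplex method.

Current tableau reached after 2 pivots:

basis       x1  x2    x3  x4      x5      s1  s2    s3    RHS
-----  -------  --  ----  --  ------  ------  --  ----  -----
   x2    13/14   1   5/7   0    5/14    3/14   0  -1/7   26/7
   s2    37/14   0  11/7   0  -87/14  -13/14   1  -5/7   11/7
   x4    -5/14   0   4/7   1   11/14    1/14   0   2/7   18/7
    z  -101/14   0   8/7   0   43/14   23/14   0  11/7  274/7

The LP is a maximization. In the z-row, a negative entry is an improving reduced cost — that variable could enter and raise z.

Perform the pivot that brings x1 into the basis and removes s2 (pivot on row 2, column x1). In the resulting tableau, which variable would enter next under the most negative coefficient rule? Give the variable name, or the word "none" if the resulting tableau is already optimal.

Pivot element 37/14. New z-row = old z-row − (-101/14)·(row 2/(37/14)).
Updated z-row coefficients: x1: 0, x2: 0, x3: 201/37, x4: 0, x5: -514/37, s1: -33/37, s2: 101/37, s3: -14/37.
The most negative is -514/37 in column x5, so x5 would enter next.

x5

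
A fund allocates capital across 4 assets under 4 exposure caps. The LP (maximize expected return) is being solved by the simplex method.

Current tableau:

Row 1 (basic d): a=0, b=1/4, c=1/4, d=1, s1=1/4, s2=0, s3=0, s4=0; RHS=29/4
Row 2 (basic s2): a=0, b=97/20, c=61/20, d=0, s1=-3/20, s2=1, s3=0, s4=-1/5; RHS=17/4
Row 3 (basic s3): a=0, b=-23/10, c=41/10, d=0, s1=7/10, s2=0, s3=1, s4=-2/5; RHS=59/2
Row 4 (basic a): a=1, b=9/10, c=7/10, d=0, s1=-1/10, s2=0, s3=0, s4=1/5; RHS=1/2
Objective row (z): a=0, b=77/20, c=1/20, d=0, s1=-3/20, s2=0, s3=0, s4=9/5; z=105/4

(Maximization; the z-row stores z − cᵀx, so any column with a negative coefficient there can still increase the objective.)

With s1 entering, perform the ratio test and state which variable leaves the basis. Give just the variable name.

d

Ratios: row 1 (d): (29/4)/(1/4) = 29; row 2 (s2): entry -3/20 ≤ 0, skip; row 3 (s3): (59/2)/(7/10) = 295/7; row 4 (a): entry -1/10 ≤ 0, skip.
Minimum ratio 29 is in the d row, so d leaves.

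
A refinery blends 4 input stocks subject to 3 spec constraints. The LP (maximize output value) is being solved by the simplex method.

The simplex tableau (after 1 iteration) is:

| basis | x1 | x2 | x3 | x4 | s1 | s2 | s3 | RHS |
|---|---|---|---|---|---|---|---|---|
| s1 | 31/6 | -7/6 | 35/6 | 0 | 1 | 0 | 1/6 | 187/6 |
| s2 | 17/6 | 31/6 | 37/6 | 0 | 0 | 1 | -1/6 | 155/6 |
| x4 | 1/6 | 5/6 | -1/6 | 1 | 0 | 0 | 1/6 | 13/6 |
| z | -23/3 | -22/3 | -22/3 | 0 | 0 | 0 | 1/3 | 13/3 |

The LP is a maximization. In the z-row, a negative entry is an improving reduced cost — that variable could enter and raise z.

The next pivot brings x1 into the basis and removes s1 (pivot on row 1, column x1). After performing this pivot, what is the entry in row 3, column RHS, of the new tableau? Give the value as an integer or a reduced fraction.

Pivot element is row 1, column x1: 31/6.
Normalize row 1: new (row 1, RHS) = (187/6)/(31/6) = 187/31.
row 3 ← row 3 − (1/6)·(new row 1): 13/6 − (1/6)·(187/31) = 36/31.

36/31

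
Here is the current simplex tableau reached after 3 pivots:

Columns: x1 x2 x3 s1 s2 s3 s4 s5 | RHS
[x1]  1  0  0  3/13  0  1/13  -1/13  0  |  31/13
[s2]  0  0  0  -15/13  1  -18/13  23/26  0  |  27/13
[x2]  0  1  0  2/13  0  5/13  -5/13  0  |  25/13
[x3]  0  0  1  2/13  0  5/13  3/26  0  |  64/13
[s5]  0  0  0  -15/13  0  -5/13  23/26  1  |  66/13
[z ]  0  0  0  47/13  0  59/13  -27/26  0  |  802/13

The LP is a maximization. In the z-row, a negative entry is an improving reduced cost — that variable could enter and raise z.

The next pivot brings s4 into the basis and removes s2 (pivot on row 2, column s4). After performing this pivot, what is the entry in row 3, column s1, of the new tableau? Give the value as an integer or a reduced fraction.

-8/23

Pivot element is row 2, column s4: 23/26.
Normalize row 2: new (row 2, s1) = (-15/13)/(23/26) = -30/23.
row 3 ← row 3 − (-5/13)·(new row 2): 2/13 − (-5/13)·(-30/23) = -8/23.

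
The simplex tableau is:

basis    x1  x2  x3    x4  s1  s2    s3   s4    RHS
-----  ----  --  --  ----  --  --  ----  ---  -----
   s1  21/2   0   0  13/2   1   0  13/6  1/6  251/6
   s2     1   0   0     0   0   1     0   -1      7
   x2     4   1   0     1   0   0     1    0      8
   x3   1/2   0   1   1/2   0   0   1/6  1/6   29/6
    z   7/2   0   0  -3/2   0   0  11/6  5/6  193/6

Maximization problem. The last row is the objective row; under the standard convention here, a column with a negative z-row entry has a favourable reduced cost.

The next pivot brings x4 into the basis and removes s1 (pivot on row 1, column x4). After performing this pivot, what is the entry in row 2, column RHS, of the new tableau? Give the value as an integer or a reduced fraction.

7

Pivot element is row 1, column x4: 13/2.
Normalize row 1: new (row 1, RHS) = (251/6)/(13/2) = 251/39.
row 2 ← row 2 − 0·(new row 1): 7 − 0·(251/39) = 7.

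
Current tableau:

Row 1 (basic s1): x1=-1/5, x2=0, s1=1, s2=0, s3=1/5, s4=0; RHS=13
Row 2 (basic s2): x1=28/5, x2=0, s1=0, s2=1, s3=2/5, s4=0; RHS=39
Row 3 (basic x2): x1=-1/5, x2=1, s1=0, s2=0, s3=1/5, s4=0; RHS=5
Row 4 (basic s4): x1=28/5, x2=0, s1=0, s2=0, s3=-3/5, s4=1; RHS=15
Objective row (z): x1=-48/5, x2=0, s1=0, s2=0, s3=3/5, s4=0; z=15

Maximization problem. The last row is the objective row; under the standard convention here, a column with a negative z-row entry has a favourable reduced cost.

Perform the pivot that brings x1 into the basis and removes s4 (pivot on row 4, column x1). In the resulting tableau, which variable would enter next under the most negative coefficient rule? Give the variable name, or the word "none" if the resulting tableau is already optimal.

Pivot element 28/5. New z-row = old z-row − (-48/5)·(row 4/(28/5)).
Updated z-row coefficients: x1: 0, x2: 0, s1: 0, s2: 0, s3: -3/7, s4: 12/7.
The most negative is -3/7 in column s3, so s3 would enter next.

s3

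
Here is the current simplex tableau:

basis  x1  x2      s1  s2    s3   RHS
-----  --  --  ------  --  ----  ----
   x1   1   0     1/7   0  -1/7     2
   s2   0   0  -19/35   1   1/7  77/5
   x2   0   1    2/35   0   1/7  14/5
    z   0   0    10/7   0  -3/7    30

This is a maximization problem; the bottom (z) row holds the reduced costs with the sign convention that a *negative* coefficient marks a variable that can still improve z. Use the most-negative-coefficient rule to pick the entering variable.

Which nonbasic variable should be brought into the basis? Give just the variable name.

Objective-row coefficients: x1: 0, x2: 0, s1: 10/7, s2: 0, s3: -3/7.
The most negative is -3/7 in column s3, so s3 enters.

s3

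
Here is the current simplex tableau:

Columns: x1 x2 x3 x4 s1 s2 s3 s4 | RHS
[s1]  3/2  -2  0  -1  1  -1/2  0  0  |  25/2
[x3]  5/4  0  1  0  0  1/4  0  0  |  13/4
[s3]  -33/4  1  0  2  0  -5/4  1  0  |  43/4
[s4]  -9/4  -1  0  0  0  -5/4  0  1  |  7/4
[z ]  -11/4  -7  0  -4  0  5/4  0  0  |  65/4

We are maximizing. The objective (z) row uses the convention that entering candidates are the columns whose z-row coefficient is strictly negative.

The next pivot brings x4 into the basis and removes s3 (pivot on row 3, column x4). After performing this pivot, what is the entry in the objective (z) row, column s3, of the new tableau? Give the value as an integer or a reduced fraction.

2

Pivot element is row 3, column x4: 2.
Normalize row 3: new (row 3, s3) = 1/2 = 1/2.
z-row ← z-row − (-4)·(new row 3): 0 − (-4)·(1/2) = 2.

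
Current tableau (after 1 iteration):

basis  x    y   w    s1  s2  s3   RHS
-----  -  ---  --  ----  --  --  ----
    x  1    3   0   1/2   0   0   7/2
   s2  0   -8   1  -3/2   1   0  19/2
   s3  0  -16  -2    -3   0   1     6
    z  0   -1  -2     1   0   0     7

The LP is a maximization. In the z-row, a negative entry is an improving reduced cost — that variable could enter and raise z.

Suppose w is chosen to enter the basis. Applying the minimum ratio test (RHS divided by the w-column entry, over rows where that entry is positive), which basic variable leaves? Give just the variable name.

Ratios: row 1 (x): entry 0 ≤ 0, skip; row 2 (s2): (19/2)/1 = 19/2; row 3 (s3): entry -2 ≤ 0, skip.
Minimum ratio 19/2 is in the s2 row, so s2 leaves.

s2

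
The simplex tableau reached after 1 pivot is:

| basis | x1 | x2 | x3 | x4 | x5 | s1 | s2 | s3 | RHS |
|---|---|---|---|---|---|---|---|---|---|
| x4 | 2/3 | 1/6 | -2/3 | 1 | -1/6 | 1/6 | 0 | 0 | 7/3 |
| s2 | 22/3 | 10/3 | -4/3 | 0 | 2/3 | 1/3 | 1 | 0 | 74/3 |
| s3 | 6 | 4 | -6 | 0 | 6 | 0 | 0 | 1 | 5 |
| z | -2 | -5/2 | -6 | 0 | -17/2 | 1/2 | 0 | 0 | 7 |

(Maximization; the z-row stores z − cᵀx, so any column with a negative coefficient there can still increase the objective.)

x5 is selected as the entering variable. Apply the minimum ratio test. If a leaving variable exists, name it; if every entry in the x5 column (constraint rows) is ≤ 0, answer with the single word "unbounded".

s3

Ratios: row 1 (x4): entry -1/6 ≤ 0, skip; row 2 (s2): (74/3)/(2/3) = 37; row 3 (s3): 5/6 = 5/6.
Minimum ratio is in the s3 row, so s3 leaves.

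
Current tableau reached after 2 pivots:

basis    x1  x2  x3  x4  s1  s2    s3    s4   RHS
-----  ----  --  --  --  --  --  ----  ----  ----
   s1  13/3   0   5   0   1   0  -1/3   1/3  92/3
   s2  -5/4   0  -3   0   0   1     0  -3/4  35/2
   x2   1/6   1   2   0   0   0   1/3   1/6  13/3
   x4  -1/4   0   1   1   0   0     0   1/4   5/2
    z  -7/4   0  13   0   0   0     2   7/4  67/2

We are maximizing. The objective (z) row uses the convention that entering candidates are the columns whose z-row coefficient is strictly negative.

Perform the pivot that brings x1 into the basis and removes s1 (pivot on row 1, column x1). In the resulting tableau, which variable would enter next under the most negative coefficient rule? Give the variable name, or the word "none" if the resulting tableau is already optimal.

Pivot element 13/3. New z-row = old z-row − (-7/4)·(row 1/(13/3)).
Updated z-row coefficients: x1: 0, x2: 0, x3: 781/52, x4: 0, s1: 21/52, s2: 0, s3: 97/52, s4: 49/26.
No coefficient is strictly negative; the tableau after this pivot is optimal.

none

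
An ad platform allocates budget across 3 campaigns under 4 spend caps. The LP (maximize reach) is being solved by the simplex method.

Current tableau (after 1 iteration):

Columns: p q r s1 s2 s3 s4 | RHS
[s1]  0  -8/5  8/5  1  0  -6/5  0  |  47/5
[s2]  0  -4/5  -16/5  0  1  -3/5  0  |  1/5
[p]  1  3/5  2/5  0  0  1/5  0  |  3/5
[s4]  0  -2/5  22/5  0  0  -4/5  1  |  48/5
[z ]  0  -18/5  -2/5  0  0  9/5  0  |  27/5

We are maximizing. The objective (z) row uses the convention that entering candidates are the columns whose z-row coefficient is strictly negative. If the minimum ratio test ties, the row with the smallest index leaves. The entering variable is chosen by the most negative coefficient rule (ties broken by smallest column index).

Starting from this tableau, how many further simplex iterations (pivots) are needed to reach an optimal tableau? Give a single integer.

pivot: q in, p out → z = 9
No improving column remains; optimal.

1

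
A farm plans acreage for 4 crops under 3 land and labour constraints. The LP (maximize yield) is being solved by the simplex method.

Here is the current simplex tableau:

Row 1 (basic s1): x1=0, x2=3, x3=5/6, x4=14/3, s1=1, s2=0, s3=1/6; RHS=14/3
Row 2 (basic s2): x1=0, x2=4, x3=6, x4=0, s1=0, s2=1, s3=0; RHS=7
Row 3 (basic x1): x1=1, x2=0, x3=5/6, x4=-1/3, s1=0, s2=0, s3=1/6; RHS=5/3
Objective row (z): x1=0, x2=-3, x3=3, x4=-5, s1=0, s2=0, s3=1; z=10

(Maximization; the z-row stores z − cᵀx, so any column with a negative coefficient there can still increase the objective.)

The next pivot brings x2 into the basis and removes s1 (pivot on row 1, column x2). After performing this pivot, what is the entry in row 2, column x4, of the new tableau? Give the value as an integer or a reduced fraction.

Pivot element is row 1, column x2: 3.
Normalize row 1: new (row 1, x4) = (14/3)/3 = 14/9.
row 2 ← row 2 − 4·(new row 1): 0 − 4·(14/9) = -56/9.

-56/9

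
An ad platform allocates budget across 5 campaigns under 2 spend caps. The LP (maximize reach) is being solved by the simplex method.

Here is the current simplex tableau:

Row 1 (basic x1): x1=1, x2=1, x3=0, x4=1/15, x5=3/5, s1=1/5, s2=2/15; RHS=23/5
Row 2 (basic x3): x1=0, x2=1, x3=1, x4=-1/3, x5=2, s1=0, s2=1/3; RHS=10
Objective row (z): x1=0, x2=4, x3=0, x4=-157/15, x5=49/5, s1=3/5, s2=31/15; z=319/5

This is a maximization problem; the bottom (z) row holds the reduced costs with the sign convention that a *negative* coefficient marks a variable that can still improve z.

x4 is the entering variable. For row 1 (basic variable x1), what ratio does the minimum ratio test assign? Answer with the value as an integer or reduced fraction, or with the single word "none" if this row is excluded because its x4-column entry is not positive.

69

Ratio = RHS / (x4 entry) = (23/5) / (1/15) = 69.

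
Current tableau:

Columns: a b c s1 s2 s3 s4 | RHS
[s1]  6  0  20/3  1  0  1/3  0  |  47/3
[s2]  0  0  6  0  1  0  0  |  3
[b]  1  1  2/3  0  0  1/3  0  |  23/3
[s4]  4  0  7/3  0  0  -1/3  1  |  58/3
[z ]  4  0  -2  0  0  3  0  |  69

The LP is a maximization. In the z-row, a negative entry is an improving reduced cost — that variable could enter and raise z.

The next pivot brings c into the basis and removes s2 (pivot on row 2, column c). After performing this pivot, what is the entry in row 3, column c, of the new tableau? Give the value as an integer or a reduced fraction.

0

Pivot element is row 2, column c: 6.
Normalize row 2: new (row 2, c) = 6/6 = 1.
row 3 ← row 3 − (2/3)·(new row 2): 2/3 − (2/3)·1 = 0.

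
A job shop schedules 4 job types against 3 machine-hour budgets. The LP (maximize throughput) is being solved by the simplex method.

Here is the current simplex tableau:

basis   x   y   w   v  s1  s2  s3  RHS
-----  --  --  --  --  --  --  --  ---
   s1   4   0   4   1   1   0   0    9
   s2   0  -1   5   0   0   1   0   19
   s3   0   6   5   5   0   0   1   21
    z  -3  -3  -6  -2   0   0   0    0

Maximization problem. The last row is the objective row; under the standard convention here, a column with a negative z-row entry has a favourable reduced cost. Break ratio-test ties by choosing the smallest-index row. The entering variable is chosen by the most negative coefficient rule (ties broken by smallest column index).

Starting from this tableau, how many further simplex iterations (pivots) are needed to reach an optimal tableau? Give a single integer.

2

pivot: w in, s1 out → z = 27/2
pivot: y in, s3 out → z = 147/8
No improving column remains; optimal.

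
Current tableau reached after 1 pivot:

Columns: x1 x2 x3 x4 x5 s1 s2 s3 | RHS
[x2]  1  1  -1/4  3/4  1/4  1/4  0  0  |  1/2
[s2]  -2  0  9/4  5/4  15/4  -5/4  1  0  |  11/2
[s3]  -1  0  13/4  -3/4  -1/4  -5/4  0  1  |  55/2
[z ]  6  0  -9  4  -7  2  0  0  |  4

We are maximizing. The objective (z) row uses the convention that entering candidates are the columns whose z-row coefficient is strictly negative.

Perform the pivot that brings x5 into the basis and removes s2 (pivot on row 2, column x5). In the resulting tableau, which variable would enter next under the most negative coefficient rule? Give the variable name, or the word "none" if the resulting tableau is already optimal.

Pivot element 15/4. New z-row = old z-row − (-7)·(row 2/(15/4)).
Updated z-row coefficients: x1: 34/15, x2: 0, x3: -24/5, x4: 19/3, x5: 0, s1: -1/3, s2: 28/15, s3: 0.
The most negative is -24/5 in column x3, so x3 would enter next.

x3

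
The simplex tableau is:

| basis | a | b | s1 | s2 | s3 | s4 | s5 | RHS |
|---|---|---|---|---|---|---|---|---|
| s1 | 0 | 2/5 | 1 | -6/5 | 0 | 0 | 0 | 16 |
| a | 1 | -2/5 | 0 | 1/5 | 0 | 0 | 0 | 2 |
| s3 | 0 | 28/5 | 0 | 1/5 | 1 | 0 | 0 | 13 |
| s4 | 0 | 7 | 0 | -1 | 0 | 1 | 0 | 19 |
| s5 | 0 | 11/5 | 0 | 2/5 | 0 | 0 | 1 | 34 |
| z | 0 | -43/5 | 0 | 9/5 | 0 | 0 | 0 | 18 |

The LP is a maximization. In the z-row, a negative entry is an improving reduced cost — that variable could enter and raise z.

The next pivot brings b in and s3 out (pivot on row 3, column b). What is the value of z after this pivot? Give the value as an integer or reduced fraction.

1063/28

Minimum ratio for b: 13/(28/5) = 65/28.
z changes by −(z-row coeff of b)·ratio = −(-43/5)·(65/28) = 559/28.
New z = 18 + (559/28) = 1063/28.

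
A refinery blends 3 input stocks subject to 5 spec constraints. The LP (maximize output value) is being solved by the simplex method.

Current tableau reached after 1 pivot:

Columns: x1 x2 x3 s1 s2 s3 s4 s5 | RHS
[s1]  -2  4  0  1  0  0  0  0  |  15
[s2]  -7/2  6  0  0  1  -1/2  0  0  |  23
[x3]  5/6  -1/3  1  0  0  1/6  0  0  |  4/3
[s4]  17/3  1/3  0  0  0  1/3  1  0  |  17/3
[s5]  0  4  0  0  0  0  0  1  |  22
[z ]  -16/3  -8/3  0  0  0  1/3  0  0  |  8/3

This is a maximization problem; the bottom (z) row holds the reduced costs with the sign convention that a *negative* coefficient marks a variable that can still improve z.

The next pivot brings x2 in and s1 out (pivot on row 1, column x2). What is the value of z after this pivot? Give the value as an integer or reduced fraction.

Minimum ratio for x2: 15/4 = 15/4.
z changes by −(z-row coeff of x2)·ratio = −(-8/3)·(15/4) = 10.
New z = 8/3 + 10 = 38/3.

38/3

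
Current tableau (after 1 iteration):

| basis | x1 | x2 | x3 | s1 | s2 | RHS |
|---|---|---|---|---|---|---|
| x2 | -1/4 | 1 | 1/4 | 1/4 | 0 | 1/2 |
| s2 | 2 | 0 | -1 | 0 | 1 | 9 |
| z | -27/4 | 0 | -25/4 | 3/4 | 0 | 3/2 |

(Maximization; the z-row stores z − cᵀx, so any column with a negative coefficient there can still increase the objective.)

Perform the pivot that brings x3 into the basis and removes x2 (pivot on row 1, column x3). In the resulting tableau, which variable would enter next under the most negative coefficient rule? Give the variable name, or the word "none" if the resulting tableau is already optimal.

x1

Pivot element 1/4. New z-row = old z-row − (-25/4)·(row 1/(1/4)).
Updated z-row coefficients: x1: -13, x2: 25, x3: 0, s1: 7, s2: 0.
The most negative is -13 in column x1, so x1 would enter next.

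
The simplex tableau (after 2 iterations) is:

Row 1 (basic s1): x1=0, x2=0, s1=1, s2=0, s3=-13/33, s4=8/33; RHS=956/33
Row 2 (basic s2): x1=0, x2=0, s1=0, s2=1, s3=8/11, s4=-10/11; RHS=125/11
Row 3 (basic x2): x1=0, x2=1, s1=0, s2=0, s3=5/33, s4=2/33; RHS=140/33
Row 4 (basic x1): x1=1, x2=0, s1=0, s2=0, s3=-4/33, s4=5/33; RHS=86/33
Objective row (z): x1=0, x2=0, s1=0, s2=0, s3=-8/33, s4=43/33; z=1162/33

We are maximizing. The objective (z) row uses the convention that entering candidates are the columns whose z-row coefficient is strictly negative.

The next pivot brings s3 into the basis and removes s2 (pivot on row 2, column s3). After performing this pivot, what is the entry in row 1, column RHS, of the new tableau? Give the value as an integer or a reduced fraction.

281/8

Pivot element is row 2, column s3: 8/11.
Normalize row 2: new (row 2, RHS) = (125/11)/(8/11) = 125/8.
row 1 ← row 1 − (-13/33)·(new row 2): 956/33 − (-13/33)·(125/8) = 281/8.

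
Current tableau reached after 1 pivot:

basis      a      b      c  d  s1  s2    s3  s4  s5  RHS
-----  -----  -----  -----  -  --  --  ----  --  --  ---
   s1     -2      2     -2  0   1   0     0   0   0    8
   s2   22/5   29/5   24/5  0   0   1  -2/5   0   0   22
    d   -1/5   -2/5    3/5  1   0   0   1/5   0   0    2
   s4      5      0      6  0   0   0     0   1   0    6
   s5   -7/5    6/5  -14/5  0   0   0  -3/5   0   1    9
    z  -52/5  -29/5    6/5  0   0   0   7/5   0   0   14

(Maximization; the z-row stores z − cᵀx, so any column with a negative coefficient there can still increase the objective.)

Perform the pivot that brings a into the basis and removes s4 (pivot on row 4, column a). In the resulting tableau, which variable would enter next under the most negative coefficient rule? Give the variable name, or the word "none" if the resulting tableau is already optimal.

Pivot element 5. New z-row = old z-row − (-52/5)·(row 4/5).
Updated z-row coefficients: a: 0, b: -29/5, c: 342/25, d: 0, s1: 0, s2: 0, s3: 7/5, s4: 52/25, s5: 0.
The most negative is -29/5 in column b, so b would enter next.

b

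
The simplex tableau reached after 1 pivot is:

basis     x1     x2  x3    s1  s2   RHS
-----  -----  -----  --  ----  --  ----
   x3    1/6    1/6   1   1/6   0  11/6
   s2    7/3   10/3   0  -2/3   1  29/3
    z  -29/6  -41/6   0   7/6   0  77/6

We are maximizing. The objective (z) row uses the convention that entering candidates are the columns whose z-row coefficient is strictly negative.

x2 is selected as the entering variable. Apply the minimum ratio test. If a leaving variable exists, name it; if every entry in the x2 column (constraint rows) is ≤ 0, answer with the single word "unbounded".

Ratios: row 1 (x3): (11/6)/(1/6) = 11; row 2 (s2): (29/3)/(10/3) = 29/10.
Minimum ratio is in the s2 row, so s2 leaves.

s2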